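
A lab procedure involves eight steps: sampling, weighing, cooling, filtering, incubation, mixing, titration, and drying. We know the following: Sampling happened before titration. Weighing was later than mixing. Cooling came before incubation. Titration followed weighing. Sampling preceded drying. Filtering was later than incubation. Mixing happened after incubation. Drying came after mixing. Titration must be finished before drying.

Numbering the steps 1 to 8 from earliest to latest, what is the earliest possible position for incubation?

Cooling must come before incubation — 1 forced predecessor.
Nothing else is forced ahead of incubation, so its earliest slot is position 1 + 1 = 2.

2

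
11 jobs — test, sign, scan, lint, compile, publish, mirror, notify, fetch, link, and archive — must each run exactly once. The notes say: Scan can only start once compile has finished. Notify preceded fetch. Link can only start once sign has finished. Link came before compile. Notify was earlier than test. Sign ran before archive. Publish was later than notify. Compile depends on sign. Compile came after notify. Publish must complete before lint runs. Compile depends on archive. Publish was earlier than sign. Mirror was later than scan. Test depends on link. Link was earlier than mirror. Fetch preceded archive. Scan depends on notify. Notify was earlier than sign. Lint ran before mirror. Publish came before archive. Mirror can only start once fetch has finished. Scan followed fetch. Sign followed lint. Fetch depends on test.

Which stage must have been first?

notify

Notify has a chain of constraints placing it before every other stage, so notify must be first.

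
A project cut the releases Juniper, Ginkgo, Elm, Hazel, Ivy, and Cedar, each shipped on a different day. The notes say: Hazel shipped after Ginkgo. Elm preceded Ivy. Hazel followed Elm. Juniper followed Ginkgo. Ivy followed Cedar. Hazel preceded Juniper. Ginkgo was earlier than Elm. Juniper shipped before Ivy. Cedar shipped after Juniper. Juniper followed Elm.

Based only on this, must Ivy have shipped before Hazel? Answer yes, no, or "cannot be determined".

Tracing the constraints gives Hazel → Juniper → Ivy, so Hazel must come before Ivy.
That means Ivy cannot be before Hazel.

no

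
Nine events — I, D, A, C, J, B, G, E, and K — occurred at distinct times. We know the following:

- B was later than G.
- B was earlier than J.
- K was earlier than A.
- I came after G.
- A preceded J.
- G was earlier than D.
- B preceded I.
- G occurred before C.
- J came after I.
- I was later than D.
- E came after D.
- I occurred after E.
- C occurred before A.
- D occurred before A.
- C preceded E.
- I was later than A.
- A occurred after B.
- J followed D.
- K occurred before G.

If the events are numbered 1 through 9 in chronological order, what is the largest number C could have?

5

C must come before A, E, I, and J — 4 events forced after it.
Everything else can be placed before C in some valid order, so C can sit as late as position 9 − 4 = 5.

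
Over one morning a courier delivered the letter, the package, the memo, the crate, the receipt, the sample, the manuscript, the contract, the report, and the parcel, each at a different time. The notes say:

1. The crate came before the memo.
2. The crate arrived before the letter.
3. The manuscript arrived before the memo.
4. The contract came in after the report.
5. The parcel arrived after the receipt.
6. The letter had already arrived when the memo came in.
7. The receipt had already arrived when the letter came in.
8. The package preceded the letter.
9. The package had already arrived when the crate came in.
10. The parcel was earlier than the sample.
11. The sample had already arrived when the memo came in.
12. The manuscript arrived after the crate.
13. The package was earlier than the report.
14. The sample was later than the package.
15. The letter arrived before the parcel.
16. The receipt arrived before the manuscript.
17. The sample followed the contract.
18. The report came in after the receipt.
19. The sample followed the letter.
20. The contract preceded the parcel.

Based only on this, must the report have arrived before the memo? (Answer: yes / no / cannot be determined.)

Chain the constraints: the report → the contract → the sample → the memo. Each link is directly stated, so the report comes before the memo.

yes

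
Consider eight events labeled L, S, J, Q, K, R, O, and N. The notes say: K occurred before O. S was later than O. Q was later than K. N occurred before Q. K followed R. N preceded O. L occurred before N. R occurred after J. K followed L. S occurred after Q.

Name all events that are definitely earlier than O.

J, K, L, N, R

Directly stated before O: K and N.
J reaches O via J → R → K → O.
L reaches O via L → N → O.
R reaches O via R → K → O.
No chain forces S (or any of the others) ahead of O.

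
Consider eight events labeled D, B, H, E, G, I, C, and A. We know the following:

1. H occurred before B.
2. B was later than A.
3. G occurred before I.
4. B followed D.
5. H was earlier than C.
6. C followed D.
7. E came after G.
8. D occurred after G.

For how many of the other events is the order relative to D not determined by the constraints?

Forced before D: G; forced after D: B and C.
That leaves A, E, H, and I with no forced order relative to D — 4.

4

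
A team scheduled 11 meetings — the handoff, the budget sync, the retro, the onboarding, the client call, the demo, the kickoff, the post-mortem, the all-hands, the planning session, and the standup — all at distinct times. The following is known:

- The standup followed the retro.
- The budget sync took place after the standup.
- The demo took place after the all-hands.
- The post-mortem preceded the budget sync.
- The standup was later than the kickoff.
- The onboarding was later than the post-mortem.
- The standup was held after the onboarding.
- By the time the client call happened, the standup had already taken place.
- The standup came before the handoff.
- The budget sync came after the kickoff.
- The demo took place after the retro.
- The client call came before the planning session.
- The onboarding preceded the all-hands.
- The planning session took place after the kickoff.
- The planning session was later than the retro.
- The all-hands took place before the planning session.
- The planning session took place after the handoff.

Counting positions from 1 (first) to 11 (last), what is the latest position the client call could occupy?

The client call must come before the planning session — 1 meeting forced after it.
Everything else can be placed before the client call in some valid order, so the client call can sit as late as position 11 − 1 = 10.

10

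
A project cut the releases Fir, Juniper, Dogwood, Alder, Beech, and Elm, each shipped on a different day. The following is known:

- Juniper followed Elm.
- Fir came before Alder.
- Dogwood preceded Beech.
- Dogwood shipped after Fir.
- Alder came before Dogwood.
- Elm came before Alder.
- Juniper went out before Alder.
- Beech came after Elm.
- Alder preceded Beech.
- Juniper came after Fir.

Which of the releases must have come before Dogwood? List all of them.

Directly stated before Dogwood: Alder and Fir.
Elm reaches Dogwood via Elm → Alder → Dogwood.
Juniper reaches Dogwood via Juniper → Alder → Dogwood.
No chain forces Beech ahead of Dogwood.

Alder, Elm, Fir, Juniper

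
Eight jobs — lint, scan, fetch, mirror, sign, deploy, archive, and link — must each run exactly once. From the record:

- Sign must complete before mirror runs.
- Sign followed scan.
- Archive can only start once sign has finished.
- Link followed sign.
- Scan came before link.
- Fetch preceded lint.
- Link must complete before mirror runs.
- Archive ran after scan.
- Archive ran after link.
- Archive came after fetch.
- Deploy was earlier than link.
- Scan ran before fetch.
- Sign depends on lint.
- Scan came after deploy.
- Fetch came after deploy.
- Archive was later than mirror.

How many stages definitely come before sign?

Directly stated before sign: lint and scan.
Deploy reaches sign via deploy → scan → sign.
Fetch reaches sign via fetch → lint → sign.
That's deploy, fetch, lint, and scan — 4 in all.

4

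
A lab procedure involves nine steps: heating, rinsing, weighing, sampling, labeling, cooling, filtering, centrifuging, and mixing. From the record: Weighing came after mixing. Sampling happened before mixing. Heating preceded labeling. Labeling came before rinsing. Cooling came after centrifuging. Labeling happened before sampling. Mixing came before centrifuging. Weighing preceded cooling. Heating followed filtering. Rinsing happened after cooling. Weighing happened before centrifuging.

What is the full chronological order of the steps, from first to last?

The constraints fix every adjacent pair, so only one ordering works:
filtering → heating → labeling → sampling → mixing → weighing → centrifuging → cooling → rinsing.

filtering, heating, labeling, sampling, mixing, weighing, centrifuging, cooling, rinsing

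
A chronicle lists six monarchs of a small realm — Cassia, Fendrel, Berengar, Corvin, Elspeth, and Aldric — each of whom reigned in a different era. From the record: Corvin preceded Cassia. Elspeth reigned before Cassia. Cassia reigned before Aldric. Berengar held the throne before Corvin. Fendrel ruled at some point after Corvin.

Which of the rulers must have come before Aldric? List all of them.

Directly stated before Aldric: Cassia.
Berengar reaches Aldric via Berengar → Corvin → Cassia → Aldric.
Corvin reaches Aldric via Corvin → Cassia → Aldric.
Elspeth reaches Aldric via Elspeth → Cassia → Aldric.

Berengar, Cassia, Corvin, Elspeth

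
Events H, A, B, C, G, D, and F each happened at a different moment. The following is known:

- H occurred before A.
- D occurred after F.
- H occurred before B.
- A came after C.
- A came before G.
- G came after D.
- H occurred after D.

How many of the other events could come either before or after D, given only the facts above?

Forced before D: F; forced after D: A, B, G, and H.
That leaves C with no forced order relative to D — 1.

1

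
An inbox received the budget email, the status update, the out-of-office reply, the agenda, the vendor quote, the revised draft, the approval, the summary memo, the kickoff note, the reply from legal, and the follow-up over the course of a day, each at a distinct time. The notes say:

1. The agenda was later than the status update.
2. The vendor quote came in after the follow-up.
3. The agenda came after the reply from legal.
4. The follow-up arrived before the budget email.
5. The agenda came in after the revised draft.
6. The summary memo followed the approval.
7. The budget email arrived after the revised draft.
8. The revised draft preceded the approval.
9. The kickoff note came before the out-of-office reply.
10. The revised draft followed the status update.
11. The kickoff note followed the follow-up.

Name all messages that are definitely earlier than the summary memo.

the approval, the revised draft, the status update

Directly stated before the summary memo: the approval.
The revised draft reaches the summary memo via the revised draft → the approval → the summary memo.
The status update reaches the summary memo via the status update → the revised draft → the approval → the summary memo.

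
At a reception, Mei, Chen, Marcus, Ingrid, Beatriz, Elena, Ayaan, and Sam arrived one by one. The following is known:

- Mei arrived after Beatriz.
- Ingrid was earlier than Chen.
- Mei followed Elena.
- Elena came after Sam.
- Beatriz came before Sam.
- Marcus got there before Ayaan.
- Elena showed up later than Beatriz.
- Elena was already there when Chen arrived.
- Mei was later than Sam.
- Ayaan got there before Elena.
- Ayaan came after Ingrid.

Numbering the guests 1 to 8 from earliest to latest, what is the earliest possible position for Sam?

2

Beatriz must come before Sam — 1 forced predecessor.
Nothing else is forced ahead of Sam, so their earliest slot is position 1 + 1 = 2.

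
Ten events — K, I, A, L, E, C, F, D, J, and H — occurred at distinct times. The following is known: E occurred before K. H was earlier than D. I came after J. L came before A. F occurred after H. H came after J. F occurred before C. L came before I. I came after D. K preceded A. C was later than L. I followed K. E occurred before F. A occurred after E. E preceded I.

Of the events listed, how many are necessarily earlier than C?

5

Directly stated before C: F and L.
E reaches C via E → F → C.
H reaches C via H → F → C.
J reaches C via J → H → F → C.
That's E, F, H, J, and L — 5 in all.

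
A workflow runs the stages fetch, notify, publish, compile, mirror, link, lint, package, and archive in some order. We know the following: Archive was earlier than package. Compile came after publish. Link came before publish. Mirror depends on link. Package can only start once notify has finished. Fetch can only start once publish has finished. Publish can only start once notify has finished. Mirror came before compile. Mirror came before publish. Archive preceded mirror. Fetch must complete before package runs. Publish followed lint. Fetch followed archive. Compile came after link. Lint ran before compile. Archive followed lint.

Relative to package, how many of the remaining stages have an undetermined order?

1

Forced before package: archive, fetch, link, lint, mirror, notify, and publish.
That leaves compile with no forced order relative to package — 1.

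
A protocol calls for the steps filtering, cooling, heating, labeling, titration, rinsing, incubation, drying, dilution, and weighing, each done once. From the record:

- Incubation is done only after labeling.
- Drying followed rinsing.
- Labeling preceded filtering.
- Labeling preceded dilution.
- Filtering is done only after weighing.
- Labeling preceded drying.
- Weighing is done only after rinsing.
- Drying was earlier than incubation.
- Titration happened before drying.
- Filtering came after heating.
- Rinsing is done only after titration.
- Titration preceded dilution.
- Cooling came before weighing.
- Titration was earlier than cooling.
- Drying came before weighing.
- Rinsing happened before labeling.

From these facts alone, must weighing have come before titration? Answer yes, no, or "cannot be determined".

Tracing the constraints gives titration → rinsing → weighing, so titration must come before weighing.
That means weighing cannot be before titration.

no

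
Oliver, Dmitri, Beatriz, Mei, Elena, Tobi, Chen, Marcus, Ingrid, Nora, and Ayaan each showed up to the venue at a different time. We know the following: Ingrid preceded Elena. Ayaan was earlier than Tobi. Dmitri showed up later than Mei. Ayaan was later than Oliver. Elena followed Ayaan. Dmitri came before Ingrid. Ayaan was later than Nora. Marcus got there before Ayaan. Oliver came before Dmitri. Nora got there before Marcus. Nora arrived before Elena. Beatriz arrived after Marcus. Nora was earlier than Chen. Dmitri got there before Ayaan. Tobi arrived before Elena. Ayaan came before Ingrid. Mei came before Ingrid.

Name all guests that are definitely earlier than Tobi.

Directly stated before Tobi: Ayaan.
Dmitri reaches Tobi via Dmitri → Ayaan → Tobi.
Marcus reaches Tobi via Marcus → Ayaan → Tobi.
Mei reaches Tobi via Mei → Dmitri → Ayaan → Tobi.
Likewise Nora and Oliver each reach Tobi by chaining the stated constraints.

Ayaan, Dmitri, Marcus, Mei, Nora, Oliver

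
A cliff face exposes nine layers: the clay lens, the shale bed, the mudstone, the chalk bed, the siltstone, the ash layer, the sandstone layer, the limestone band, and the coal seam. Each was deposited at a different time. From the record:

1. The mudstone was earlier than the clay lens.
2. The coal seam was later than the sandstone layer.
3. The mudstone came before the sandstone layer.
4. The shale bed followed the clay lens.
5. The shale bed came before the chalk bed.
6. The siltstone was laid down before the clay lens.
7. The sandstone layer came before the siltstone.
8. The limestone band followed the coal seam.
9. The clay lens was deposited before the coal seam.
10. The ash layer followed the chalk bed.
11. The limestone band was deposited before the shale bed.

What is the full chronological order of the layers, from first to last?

the mudstone, the sandstone layer, the siltstone, the clay lens, the coal seam, the limestone band, the shale bed, the chalk bed, the ash layer

The constraints fix every adjacent pair, so only one ordering works:
the mudstone → the sandstone layer → the siltstone → the clay lens → the coal seam → the limestone band → the shale bed → the chalk bed → the ash layer.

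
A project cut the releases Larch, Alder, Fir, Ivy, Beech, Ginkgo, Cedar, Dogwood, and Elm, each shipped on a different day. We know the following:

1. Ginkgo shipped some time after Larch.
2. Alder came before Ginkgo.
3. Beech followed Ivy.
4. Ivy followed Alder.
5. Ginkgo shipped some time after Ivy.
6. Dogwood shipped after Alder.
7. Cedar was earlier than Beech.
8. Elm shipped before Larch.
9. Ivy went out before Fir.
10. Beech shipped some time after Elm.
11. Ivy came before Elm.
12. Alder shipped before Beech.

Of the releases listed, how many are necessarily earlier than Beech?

Directly stated before Beech: Alder, Cedar, Elm, and Ivy.
No chain forces Fir (or any of the others) ahead of Beech.
That's Alder, Cedar, Elm, and Ivy — 4 in all.

4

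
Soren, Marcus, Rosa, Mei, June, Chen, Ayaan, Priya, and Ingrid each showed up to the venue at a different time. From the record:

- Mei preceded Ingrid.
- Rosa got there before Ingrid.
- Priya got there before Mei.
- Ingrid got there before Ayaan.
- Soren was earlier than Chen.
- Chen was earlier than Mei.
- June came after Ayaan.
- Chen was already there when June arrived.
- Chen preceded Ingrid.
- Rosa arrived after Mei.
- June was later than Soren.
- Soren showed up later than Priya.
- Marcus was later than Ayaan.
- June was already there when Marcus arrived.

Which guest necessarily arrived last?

Every other guest has a chain of constraints placing them before Marcus, so Marcus is last.

Marcus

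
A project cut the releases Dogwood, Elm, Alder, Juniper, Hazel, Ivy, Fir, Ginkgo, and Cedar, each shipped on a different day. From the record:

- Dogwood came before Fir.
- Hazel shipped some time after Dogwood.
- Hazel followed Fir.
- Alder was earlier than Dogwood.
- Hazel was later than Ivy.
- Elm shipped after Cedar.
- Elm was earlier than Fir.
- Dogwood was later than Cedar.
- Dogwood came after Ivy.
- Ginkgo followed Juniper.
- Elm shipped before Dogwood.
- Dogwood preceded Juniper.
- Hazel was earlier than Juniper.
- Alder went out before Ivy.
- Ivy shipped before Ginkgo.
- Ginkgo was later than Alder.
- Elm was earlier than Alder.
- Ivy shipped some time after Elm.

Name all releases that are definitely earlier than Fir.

Alder, Cedar, Dogwood, Elm, Ivy

Directly stated before Fir: Dogwood and Elm.
Alder reaches Fir via Alder → Dogwood → Fir.
Cedar reaches Fir via Cedar → Elm → Fir.
Ivy reaches Fir via Ivy → Dogwood → Fir.
No chain forces Ginkgo (or any of the others) ahead of Fir.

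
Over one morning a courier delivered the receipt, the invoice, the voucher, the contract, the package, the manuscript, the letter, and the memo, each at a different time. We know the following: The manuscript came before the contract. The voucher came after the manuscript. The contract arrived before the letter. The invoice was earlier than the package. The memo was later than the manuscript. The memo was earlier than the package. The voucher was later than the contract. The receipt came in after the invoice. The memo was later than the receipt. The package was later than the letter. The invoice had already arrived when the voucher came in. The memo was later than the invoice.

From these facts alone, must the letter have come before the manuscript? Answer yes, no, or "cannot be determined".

no

Tracing the constraints gives the manuscript → the contract → the letter, so the manuscript must come before the letter.
That means the letter cannot be before the manuscript.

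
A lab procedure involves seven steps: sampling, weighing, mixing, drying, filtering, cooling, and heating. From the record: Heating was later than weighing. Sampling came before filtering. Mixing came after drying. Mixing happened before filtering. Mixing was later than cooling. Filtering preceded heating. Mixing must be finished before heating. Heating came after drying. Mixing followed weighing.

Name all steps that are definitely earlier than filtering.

Directly stated before filtering: mixing and sampling.
Cooling reaches filtering via cooling → mixing → filtering.
Drying reaches filtering via drying → mixing → filtering.
Weighing reaches filtering via weighing → mixing → filtering.

cooling, drying, mixing, sampling, weighing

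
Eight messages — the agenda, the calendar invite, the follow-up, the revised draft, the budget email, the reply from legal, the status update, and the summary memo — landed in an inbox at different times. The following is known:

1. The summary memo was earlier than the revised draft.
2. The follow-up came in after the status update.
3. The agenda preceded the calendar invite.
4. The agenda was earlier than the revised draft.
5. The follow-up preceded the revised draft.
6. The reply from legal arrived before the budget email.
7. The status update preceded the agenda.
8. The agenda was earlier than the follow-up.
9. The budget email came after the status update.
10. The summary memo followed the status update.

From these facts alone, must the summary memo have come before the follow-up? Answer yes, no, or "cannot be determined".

cannot be determined

No chain of stated constraints runs from the summary memo to the follow-up, and none runs from the follow-up to the summary memo either.
So the relative order of the summary memo and the follow-up is not fixed by the given facts.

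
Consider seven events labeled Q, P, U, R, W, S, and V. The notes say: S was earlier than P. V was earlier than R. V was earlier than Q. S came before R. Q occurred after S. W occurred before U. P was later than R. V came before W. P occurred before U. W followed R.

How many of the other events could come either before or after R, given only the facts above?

1

Forced before R: S and V; forced after R: P, U, and W.
That leaves Q with no forced order relative to R — 1.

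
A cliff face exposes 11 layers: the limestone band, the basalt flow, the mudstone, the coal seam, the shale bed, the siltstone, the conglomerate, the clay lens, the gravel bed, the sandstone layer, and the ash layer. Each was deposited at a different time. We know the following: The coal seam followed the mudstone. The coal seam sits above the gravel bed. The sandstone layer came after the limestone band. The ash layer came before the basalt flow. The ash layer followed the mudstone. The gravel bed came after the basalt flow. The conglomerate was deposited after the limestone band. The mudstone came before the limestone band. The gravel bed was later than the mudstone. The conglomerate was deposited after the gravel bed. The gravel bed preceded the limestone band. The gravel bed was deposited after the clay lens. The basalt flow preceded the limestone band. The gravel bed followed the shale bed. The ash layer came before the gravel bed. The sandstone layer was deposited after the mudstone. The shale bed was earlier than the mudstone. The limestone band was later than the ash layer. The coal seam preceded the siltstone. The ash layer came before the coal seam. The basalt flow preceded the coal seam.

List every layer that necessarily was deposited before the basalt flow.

Directly stated before the basalt flow: the ash layer.
The mudstone reaches the basalt flow via the mudstone → the ash layer → the basalt flow.
The shale bed reaches the basalt flow via the shale bed → the mudstone → the ash layer → the basalt flow.
No chain forces the sandstone layer (or any of the others) ahead of the basalt flow.

the ash layer, the mudstone, the shale bed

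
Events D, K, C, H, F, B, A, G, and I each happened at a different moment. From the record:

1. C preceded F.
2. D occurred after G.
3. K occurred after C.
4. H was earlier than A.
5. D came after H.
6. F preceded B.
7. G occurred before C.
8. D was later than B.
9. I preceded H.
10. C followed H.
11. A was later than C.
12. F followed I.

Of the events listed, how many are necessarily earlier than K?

Directly stated before K: C.
G reaches K via G → C → K.
H reaches K via H → C → K.
I reaches K via I → H → C → K.
No chain forces B (or any of the others) ahead of K.
That's C, G, H, and I — 4 in all.

4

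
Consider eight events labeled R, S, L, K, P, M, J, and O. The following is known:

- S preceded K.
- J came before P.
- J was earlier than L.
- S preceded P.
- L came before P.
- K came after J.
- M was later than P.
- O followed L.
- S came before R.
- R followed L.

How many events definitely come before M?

4

Directly stated before M: P.
J reaches M via J → P → M.
L reaches M via L → P → M.
S reaches M via S → P → M.
No chain forces O (or any of the others) ahead of M.
That's J, L, P, and S — 4 in all.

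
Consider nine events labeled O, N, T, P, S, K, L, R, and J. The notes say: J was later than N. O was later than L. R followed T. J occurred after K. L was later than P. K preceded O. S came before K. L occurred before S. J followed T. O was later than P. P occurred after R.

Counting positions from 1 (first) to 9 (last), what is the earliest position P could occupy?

3

R and T must both come before P — 2 forced predecessors.
Nothing else is forced ahead of P, so its earliest slot is position 2 + 1 = 3.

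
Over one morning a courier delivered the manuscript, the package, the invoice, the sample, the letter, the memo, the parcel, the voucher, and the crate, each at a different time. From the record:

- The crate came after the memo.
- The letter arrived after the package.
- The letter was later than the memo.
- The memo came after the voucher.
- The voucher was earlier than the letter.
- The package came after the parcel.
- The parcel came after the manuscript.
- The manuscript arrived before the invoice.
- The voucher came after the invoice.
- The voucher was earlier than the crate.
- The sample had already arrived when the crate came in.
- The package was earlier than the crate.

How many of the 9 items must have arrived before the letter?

6

Directly stated before the letter: the memo, the package, and the voucher.
The invoice reaches the letter via the invoice → the voucher → the letter.
The manuscript reaches the letter via the manuscript → the parcel → the package → the letter.
The parcel reaches the letter via the parcel → the package → the letter.
That's the invoice, the manuscript, the memo, the package, the parcel, and the voucher — 6 in all.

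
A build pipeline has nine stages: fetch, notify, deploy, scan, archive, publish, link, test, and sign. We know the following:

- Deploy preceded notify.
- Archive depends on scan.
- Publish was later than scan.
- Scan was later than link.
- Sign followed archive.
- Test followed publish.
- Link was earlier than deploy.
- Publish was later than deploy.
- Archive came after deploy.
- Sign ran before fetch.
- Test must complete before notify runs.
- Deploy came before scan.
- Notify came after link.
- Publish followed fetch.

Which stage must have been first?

link

Link has a chain of constraints placing it before every other stage, so link must be first.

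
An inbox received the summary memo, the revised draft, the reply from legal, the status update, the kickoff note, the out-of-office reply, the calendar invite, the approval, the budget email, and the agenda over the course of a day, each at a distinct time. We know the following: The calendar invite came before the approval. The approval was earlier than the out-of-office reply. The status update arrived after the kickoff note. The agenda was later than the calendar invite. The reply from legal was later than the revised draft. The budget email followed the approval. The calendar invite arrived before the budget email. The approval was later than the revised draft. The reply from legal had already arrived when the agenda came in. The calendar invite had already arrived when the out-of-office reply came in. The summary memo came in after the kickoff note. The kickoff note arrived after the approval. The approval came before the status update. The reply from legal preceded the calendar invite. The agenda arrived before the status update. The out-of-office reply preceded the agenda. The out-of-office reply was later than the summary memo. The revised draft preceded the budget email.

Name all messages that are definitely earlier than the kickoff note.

Directly stated before the kickoff note: the approval.
The calendar invite reaches the kickoff note via the calendar invite → the approval → the kickoff note.
The reply from legal reaches the kickoff note via the reply from legal → the calendar invite → the approval → the kickoff note.
The revised draft reaches the kickoff note via the revised draft → the approval → the kickoff note.
No chain forces the status update (or any of the others) ahead of the kickoff note.

the approval, the calendar invite, the reply from legal, the revised draft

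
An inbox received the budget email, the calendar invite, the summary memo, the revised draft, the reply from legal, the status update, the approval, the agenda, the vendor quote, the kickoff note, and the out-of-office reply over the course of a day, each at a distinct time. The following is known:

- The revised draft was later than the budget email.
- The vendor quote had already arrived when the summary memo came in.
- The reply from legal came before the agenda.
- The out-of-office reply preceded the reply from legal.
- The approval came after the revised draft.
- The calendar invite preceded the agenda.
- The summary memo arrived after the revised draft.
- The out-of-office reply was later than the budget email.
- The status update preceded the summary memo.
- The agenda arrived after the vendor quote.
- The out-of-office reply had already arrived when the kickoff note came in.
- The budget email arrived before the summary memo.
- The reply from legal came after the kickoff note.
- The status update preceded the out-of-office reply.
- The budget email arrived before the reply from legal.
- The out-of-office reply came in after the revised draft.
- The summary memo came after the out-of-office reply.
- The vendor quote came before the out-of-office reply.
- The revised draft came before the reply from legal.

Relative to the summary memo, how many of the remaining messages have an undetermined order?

5

Forced before the summary memo: the budget email, the out-of-office reply, the revised draft, the status update, and the vendor quote.
That leaves the agenda, the approval, the calendar invite, the kickoff note, and the reply from legal with no forced order relative to the summary memo — 5.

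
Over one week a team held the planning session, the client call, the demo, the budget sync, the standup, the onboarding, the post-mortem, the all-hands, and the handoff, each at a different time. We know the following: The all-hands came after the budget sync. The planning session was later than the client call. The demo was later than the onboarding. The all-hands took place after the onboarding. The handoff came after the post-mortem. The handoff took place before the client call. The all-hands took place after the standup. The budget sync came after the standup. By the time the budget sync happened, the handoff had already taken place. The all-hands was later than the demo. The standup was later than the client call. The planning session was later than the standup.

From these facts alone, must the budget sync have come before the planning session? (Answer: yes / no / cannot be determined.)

No chain of stated constraints runs from the budget sync to the planning session, and none runs from the planning session to the budget sync either.
So the relative order of the budget sync and the planning session is not fixed by the given facts.

cannot be determined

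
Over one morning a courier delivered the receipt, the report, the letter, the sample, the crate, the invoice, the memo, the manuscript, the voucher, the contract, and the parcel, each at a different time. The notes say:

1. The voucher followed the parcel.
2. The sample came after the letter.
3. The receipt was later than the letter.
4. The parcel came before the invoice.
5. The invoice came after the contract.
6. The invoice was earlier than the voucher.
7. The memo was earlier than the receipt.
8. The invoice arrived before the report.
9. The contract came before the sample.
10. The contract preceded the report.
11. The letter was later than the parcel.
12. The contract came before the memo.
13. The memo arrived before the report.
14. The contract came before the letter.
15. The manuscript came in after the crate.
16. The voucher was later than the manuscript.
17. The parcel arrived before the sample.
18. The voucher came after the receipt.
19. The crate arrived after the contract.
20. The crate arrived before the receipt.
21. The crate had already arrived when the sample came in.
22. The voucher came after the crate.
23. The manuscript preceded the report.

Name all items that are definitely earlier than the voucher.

the contract, the crate, the invoice, the letter, the manuscript, the memo, the parcel, the receipt

Directly stated before the voucher: the crate, the invoice, the manuscript, the parcel, and the receipt.
The contract reaches the voucher via the contract → the invoice → the voucher.
The letter reaches the voucher via the letter → the receipt → the voucher.
The memo reaches the voucher via the memo → the receipt → the voucher.
No chain forces the sample (or any of the others) ahead of the voucher.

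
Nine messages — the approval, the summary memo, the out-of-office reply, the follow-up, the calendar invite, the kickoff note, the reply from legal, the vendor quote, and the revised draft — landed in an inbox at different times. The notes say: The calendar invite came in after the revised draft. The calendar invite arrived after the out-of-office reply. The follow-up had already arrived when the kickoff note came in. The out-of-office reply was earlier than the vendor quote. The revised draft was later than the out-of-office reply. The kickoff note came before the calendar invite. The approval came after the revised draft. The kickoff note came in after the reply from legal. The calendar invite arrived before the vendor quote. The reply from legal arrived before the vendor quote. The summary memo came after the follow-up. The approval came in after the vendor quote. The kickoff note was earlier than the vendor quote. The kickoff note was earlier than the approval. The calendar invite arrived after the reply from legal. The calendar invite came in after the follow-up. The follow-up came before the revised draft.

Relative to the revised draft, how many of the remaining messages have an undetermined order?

Forced before the revised draft: the follow-up and the out-of-office reply; forced after the revised draft: the approval, the calendar invite, and the vendor quote.
That leaves the kickoff note, the reply from legal, and the summary memo with no forced order relative to the revised draft — 3.

3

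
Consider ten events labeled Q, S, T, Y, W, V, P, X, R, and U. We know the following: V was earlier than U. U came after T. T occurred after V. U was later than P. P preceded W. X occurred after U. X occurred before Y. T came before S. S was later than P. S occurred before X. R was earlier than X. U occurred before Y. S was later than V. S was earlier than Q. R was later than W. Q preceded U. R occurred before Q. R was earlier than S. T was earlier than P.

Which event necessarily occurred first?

V

V has a chain of constraints placing it before every other event, so V must be first.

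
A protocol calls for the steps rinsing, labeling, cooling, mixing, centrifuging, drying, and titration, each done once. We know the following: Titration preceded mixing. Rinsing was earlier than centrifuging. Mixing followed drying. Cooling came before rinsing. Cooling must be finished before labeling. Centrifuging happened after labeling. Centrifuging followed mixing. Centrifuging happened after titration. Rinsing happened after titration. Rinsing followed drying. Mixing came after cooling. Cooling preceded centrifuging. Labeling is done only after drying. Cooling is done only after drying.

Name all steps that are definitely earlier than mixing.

Directly stated before mixing: cooling, drying, and titration.
No chain forces rinsing (or any of the others) ahead of mixing.

cooling, drying, titration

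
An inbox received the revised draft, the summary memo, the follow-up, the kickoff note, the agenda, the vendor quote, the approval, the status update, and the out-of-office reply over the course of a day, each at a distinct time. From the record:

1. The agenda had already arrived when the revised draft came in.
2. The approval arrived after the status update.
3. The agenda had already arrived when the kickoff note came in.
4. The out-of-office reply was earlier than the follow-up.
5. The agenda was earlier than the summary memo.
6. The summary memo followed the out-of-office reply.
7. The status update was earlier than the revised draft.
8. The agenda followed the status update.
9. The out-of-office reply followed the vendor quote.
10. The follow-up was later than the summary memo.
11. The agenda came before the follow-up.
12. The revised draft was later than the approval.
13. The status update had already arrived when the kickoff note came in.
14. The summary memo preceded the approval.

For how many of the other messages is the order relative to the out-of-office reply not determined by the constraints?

3

Forced before the out-of-office reply: the vendor quote; forced after the out-of-office reply: the approval, the follow-up, the revised draft, and the summary memo.
That leaves the agenda, the kickoff note, and the status update with no forced order relative to the out-of-office reply — 3.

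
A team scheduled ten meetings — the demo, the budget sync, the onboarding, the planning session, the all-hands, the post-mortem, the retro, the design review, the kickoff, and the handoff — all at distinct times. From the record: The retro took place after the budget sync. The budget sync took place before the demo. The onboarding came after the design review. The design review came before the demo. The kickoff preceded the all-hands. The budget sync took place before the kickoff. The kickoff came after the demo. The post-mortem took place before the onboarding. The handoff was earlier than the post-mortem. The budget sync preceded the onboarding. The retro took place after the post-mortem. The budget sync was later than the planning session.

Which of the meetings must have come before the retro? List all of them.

the budget sync, the handoff, the planning session, the post-mortem

Directly stated before the retro: the budget sync and the post-mortem.
The handoff reaches the retro via the handoff → the post-mortem → the retro.
The planning session reaches the retro via the planning session → the budget sync → the retro.
No chain forces the all-hands (or any of the others) ahead of the retro.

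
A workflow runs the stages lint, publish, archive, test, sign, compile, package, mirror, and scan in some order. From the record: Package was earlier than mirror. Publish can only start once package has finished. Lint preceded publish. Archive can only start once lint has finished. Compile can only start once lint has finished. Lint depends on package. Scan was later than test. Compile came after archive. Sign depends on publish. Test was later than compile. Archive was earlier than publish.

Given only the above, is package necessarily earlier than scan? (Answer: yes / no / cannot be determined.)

Chain the constraints: package → lint → compile → test → scan. Each link is directly stated, so package comes before scan.

yes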